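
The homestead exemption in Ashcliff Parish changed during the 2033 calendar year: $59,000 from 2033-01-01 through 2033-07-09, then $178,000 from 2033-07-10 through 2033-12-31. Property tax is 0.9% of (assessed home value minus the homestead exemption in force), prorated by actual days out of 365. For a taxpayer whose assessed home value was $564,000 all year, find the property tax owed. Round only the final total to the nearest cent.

2033-01-01 to 2033-07-09: 190 days, exemption $59,000 → ($564,000 − $59,000) × 0.9% × 190/365 = $2,365.8904
2033-07-10 to 2033-12-31: 175 days, exemption $178,000 → ($564,000 − $178,000) × 0.9% × 175/365 = $1,665.6164
Total = $4,031.5068

$4,031.51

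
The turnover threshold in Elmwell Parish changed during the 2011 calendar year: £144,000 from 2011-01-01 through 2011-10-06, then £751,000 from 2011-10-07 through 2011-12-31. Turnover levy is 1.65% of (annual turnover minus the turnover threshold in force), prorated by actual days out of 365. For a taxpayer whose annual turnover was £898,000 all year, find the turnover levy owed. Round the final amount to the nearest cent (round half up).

2011-01-01 to 2011-10-06: 279 days, exemption £144,000 → (£898,000 − £144,000) × 1.65% × 279/365 = £9,509.6959
2011-10-07 to 2011-12-31: 86 days, exemption £751,000 → (£898,000 − £751,000) × 1.65% × 86/365 = £571.4877
Total = £10,081.1836

£10,081.18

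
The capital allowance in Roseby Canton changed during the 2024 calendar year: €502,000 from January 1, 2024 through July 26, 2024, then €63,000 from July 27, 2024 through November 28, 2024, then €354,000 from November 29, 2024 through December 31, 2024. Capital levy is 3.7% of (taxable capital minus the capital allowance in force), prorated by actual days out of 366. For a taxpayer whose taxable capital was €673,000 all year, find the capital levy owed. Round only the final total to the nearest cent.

January 1 – July 26, 2024: 208 days, exemption €502,000 → (€673,000 − €502,000) × 3.7% × 208/366 = €3,595.6721
July 27 – November 28, 2024: 125 days, exemption €63,000 → (€673,000 − €63,000) × 3.7% × 125/366 = €7,708.3333
November 29 – December 31, 2024: 33 days, exemption €354,000 → (€673,000 − €354,000) × 3.7% × 33/366 = €1,064.2049
Total = €12,368.2104

€12,368.21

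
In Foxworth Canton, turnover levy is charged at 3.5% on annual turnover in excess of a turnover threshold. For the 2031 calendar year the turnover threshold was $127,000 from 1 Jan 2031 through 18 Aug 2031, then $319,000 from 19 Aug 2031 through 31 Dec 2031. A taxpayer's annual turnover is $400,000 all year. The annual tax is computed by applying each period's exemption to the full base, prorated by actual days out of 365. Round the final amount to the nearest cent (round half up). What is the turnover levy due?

$7,069.52

1 Jan – 18 Aug 2031: 230 days, exemption $127,000 → ($400,000 − $127,000) × 3.5% × 230/365 = $6,020.9589
19 Aug – 31 Dec 2031: 135 days, exemption $319,000 → ($400,000 − $319,000) × 3.5% × 135/365 = $1,048.5616
Total = $7,069.5205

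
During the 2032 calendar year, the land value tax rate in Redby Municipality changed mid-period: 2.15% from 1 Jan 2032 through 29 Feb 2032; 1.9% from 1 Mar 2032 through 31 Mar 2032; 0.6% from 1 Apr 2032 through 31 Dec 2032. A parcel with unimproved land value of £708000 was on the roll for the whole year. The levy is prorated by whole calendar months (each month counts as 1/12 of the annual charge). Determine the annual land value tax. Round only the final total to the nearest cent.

1 Jan – 29 Feb 2032: 2 months at 2.15% → £708000 × 2.15% × 2/12 = £2537.0000
1 Mar – 31 Mar 2032: 1 month at 1.9% → £708000 × 1.9% × 1/12 = £1121.0000
1 Apr – 31 Dec 2032: 9 months at 0.6% → £708000 × 0.6% × 9/12 = £3186.0000
Total = £6844.0000

£6844.00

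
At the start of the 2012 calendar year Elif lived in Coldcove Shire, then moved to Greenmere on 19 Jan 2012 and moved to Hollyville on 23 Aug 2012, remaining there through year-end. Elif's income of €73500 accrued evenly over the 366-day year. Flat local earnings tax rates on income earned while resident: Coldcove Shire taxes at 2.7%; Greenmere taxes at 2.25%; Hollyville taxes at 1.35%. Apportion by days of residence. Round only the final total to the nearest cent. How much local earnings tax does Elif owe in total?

€1433.25

Coldcove Shire, 1 Jan – 18 Jan 2012: 18 days → €73500 × 2.7% × 18/366 = €97.5984
Greenmere, 19 Jan – 22 Aug 2012: 217 days → €73500 × 2.25% × 217/366 = €980.5020
Hollyville, 23 Aug – 31 Dec 2012: 131 days → €73500 × 1.35% × 131/366 = €355.1496
Total = €1433.2500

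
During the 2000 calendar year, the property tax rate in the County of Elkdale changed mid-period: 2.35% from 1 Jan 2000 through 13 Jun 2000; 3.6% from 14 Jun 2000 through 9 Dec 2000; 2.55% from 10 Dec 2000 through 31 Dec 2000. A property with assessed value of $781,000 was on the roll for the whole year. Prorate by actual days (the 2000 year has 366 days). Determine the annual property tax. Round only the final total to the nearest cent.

1 Jan – 13 Jun 2000: 165 days at 2.35% → $781,000 × 2.35% × 165/366 = $8,274.1189
14 Jun – 9 Dec 2000: 179 days at 3.6% → $781,000 × 3.6% × 179/366 = $13,750.7213
10 Dec – 31 Dec 2000: 22 days at 2.55% → $781,000 × 2.55% × 22/366 = $1,197.1066
Total = $23,221.9467

$23,221.95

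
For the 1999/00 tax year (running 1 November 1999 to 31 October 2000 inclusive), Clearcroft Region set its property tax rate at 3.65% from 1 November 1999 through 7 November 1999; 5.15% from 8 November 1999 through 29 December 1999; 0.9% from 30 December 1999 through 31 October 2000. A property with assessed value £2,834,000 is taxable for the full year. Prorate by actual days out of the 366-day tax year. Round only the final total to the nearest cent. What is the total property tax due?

1 November – 7 November 1999: 7 days at 3.65% → £2,834,000 × 3.65% × 7/366 = £1,978.3798
8 November – 29 December 1999: 52 days at 5.15% → £2,834,000 × 5.15% × 52/366 = £20,736.2077
30 December 1999 – 31 October 2000: 307 days at 0.9% → £2,834,000 × 0.9% × 307/366 = £21,394.3770
Total = £44,108.9645

£44,108.96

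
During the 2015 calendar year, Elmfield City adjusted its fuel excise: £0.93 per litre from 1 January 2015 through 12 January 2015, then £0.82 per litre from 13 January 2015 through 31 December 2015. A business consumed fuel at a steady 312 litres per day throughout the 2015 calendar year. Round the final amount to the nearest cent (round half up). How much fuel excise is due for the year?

1 January – 12 January 2015: 12 days × 312 litres/day = 3,744 litres at £0.93/litre → £3481.92
13 January – 31 December 2015: 353 days × 312 litres/day = 110,136 litres at £0.82/litre → £90311.52

£93793.44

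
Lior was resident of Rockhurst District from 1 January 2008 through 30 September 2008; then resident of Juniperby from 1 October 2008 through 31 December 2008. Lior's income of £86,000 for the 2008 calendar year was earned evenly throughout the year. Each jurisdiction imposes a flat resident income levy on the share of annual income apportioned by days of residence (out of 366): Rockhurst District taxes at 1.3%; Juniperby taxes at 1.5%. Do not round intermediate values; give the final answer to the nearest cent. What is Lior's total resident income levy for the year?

£1,161.23

Rockhurst District, 1 January – 30 September 2008: 274 days → £86,000 × 1.3% × 274/366 = £836.9727
Juniperby, 1 October – 31 December 2008: 92 days → £86,000 × 1.5% × 92/366 = £324.2623
Total = £1,161.2350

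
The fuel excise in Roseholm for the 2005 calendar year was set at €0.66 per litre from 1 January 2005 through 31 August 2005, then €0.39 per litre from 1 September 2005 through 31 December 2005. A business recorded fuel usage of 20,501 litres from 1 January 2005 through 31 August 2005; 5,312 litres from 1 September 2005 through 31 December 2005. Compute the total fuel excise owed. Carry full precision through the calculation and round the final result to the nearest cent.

€15,602.34

1 January – 31 August 2005: 20,501 litres at €0.66/litre → €13,530.66
1 September – 31 December 2005: 5,312 litres at €0.39/litre → €2,071.68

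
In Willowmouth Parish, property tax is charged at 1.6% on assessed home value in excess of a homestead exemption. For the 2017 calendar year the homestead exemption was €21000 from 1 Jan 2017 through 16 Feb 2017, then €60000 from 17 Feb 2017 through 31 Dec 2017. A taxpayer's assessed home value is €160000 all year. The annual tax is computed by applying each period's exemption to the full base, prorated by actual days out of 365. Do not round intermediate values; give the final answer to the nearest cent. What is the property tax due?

1 Jan – 16 Feb 2017: 47 days, exemption €21000 → (€160000 − €21000) × 1.6% × 47/365 = €286.3781
17 Feb – 31 Dec 2017: 318 days, exemption €60000 → (€160000 − €60000) × 1.6% × 318/365 = €1393.9726
Total = €1680.3507

€1680.35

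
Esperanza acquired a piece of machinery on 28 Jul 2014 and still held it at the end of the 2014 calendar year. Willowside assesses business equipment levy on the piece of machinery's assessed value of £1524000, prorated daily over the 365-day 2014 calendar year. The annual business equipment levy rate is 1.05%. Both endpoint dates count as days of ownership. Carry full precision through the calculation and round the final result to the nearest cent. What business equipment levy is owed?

£6883.05

Days held (28 Jul – 31 Dec 2014): 157 out of 365
Tax = £1524000 × 1.05% × 157/365 = £6883.0521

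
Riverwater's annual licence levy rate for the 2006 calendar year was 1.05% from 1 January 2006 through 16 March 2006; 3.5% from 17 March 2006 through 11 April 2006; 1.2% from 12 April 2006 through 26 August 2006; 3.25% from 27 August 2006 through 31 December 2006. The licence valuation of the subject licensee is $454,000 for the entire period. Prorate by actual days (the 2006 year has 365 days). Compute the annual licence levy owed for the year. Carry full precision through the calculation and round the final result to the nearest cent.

$9,290.21

1 January – 16 March 2006: 75 days at 1.05% → $454,000 × 1.05% × 75/365 = $979.5205
17 March – 11 April 2006: 26 days at 3.5% → $454,000 × 3.5% × 26/365 = $1,131.8904
12 April – 26 August 2006: 137 days at 1.2% → $454,000 × 1.2% × 137/365 = $2,044.8658
27 August – 31 December 2006: 127 days at 3.25% → $454,000 × 3.25% × 127/365 = $5,133.9315
Total = $9,290.2082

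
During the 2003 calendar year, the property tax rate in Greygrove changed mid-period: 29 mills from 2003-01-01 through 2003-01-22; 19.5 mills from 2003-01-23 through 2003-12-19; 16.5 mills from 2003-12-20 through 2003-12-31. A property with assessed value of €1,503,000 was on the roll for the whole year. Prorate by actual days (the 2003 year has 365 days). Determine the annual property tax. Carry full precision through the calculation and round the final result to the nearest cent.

2003-01-01 to 2003-01-22: 22 days at 29 mills → €1,503,000 × 2.9% × 22/365 = €2,627.1616
2003-01-23 to 2003-12-19: 331 days at 19.5 mills → €1,503,000 × 1.95% × 331/365 = €26,578.3932
2003-12-20 to 2003-12-31: 12 days at 16.5 mills → €1,503,000 × 1.65% × 12/365 = €815.3260
Total = €30,020.8808

€30,020.88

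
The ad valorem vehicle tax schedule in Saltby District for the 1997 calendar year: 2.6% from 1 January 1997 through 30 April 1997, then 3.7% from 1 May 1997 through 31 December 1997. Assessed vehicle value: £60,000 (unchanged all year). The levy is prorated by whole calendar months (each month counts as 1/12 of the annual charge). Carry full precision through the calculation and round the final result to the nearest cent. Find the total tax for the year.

1 January – 30 April 1997: 4 months at 2.6% → £60,000 × 2.6% × 4/12 = £520.0000
1 May – 31 December 1997: 8 months at 3.7% → £60,000 × 3.7% × 8/12 = £1,480.0000
Total = £2,000.0000

£2,000.00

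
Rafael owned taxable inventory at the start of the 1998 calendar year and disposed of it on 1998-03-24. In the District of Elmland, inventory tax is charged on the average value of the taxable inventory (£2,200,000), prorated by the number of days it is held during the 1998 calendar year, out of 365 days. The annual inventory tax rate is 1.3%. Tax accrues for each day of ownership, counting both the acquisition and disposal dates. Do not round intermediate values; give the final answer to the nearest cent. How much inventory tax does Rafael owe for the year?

£6,503.56

Days held (1998-01-01 to 1998-03-24): 83 out of 365
Tax = £2,200,000 × 1.3% × 83/365 = £6,503.5616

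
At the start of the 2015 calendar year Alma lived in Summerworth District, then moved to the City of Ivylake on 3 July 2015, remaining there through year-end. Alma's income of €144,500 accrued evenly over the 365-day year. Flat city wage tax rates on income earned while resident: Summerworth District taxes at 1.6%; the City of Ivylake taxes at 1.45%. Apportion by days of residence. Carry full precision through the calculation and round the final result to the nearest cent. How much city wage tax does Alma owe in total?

€2,203.92

Summerworth District, 1 January – 2 July 2015: 183 days → €144,500 × 1.6% × 183/365 = €1,159.1671
The City of Ivylake, 3 July – 31 December 2015: 182 days → €144,500 × 1.45% × 182/365 = €1,044.7548
Total = €2,203.9219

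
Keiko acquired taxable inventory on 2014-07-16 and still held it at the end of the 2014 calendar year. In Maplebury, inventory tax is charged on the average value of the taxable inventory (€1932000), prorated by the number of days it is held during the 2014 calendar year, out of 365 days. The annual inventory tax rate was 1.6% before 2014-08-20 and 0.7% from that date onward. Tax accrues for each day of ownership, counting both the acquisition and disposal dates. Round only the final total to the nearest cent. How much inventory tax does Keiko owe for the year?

€7929.14

2014-07-16 to 2014-08-19: 35 days at 1.6% → €1932000 × 1.6% × 35/365 = €2964.1644
2014-08-20 to 2014-12-31: 134 days at 0.7% → €1932000 × 0.7% × 134/365 = €4964.9753
Total = €7929.1397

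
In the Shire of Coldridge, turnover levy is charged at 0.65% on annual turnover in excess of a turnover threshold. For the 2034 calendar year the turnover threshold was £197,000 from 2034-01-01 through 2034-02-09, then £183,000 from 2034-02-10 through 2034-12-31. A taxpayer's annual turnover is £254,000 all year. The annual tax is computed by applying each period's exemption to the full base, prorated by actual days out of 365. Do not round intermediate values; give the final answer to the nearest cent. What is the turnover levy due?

2034-01-01 to 2034-02-09: 40 days, exemption £197,000 → (£254,000 − £197,000) × 0.65% × 40/365 = £40.6027
2034-02-10 to 2034-12-31: 325 days, exemption £183,000 → (£254,000 − £183,000) × 0.65% × 325/365 = £410.9247
Total = £451.5274

£451.53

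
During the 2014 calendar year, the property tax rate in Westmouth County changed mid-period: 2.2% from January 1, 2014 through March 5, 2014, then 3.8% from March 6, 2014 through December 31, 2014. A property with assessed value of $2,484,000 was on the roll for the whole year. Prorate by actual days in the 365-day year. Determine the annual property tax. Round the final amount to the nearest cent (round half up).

January 1 – March 5, 2014: 64 days at 2.2% → $2,484,000 × 2.2% × 64/365 = $9,582.1151
March 6 – December 31, 2014: 301 days at 3.8% → $2,484,000 × 3.8% × 301/365 = $77,841.0740
Total = $87,423.1890

$87,423.19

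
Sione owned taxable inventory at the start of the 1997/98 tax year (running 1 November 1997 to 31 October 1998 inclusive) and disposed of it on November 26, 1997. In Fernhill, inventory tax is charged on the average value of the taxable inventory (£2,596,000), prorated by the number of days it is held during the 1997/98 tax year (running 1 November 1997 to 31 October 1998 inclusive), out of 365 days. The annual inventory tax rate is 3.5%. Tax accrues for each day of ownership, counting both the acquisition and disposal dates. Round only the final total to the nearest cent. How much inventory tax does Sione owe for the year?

Days held (November 1 – November 26, 1997): 26 out of 365
Tax = £2,596,000 × 3.5% × 26/365 = £6,472.2192

£6,472.22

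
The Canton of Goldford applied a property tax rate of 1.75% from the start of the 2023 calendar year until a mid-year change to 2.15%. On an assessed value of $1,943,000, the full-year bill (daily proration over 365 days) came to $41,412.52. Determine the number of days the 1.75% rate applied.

17 days

Let d = days at the first rate; then 365 − d days at the second rate.
$1,943,000 × [1.75%·d + 2.15%·(365−d)] / 365 = $41,412.52
Solving gives d = 17, so the new rate took effect on 18 Jan 2023.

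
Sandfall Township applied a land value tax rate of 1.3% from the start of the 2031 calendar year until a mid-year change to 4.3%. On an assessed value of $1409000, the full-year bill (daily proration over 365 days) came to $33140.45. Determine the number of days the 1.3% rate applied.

Let d = days at the first rate; then 365 − d days at the second rate.
$1409000 × [1.3%·d + 4.3%·(365−d)] / 365 = $33140.45
Solving gives d = 237, so the new rate took effect on 26 August 2031.

237 days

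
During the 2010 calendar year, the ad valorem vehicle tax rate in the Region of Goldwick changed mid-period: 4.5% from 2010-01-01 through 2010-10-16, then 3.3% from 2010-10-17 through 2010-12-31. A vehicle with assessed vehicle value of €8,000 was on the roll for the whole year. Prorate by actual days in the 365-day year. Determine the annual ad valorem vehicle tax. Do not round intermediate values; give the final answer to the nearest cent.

2010-01-01 to 2010-10-16: 289 days at 4.5% → €8,000 × 4.5% × 289/365 = €285.0411
2010-10-17 to 2010-12-31: 76 days at 3.3% → €8,000 × 3.3% × 76/365 = €54.9699
Total = €340.0110

€340.01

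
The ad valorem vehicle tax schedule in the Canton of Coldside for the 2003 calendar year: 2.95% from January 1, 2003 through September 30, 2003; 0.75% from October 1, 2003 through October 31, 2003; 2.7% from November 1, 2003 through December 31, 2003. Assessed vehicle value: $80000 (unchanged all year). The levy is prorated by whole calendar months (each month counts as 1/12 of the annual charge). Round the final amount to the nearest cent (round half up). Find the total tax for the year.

January 1 – September 30, 2003: 9 months at 2.95% → $80000 × 2.95% × 9/12 = $1770.0000
October 1 – October 31, 2003: 1 month at 0.75% → $80000 × 0.75% × 1/12 = $50.0000
November 1 – December 31, 2003: 2 months at 2.7% → $80000 × 2.7% × 2/12 = $360.0000
Total = $2180.0000

$2180.00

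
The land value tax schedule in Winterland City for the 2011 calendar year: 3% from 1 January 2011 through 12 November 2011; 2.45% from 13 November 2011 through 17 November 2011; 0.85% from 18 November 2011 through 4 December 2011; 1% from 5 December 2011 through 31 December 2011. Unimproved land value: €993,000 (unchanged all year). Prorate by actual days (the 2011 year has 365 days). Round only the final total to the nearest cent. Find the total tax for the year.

€27,251.73

1 January – 12 November 2011: 316 days at 3% → €993,000 × 3% × 316/365 = €25,790.7945
13 November – 17 November 2011: 5 days at 2.45% → €993,000 × 2.45% × 5/365 = €333.2671
18 November – 4 December 2011: 17 days at 0.85% → €993,000 × 0.85% × 17/365 = €393.1192
5 December – 31 December 2011: 27 days at 1% → €993,000 × 1% × 27/365 = €734.5479
Total = €27,251.7288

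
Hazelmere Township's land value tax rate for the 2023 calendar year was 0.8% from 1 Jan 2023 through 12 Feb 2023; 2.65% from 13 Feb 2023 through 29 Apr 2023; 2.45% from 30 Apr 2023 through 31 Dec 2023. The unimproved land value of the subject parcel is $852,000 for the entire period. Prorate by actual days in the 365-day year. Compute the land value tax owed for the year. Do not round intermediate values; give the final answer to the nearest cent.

1 Jan – 12 Feb 2023: 43 days at 0.8% → $852,000 × 0.8% × 43/365 = $802.9808
13 Feb – 29 Apr 2023: 76 days at 2.65% → $852,000 × 2.65% × 76/365 = $4,701.1726
30 Apr – 31 Dec 2023: 246 days at 2.45% → $852,000 × 2.45% × 246/365 = $14,068.5041
Total = $19,572.6575

$19,572.66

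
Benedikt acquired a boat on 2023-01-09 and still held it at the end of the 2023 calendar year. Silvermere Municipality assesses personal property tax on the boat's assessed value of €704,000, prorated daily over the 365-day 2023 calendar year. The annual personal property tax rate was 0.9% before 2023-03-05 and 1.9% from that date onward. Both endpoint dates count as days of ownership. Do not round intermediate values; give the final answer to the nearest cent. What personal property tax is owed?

2023-01-09 to 2023-03-04: 55 days at 0.9% → €704,000 × 0.9% × 55/365 = €954.7397
2023-03-05 to 2023-12-31: 302 days at 1.9% → €704,000 × 1.9% × 302/365 = €11,067.2658
Total = €12,022.0055

€12,022.01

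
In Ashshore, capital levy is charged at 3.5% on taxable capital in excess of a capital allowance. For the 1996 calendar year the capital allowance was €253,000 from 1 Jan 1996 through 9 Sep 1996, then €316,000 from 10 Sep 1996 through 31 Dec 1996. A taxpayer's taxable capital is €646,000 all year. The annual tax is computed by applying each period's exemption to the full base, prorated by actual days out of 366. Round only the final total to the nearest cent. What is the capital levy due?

1 Jan – 9 Sep 1996: 253 days, exemption €253,000 → (€646,000 − €253,000) × 3.5% × 253/366 = €9,508.2377
10 Sep – 31 Dec 1996: 113 days, exemption €316,000 → (€646,000 − €316,000) × 3.5% × 113/366 = €3,565.9836
Total = €13,074.2213

€13,074.22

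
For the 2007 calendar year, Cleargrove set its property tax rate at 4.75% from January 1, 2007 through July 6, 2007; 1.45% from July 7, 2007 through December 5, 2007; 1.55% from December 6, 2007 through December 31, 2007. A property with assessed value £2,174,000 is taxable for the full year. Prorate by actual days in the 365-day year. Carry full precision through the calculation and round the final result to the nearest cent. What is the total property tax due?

£68,433.35

January 1 – July 6, 2007: 187 days at 4.75% → £2,174,000 × 4.75% × 187/365 = £52,905.6301
July 7 – December 5, 2007: 152 days at 1.45% → £2,174,000 × 1.45% × 152/365 = £13,127.3863
December 6 – December 31, 2007: 26 days at 1.55% → £2,174,000 × 1.55% × 26/365 = £2,400.3342
Total = £68,433.3507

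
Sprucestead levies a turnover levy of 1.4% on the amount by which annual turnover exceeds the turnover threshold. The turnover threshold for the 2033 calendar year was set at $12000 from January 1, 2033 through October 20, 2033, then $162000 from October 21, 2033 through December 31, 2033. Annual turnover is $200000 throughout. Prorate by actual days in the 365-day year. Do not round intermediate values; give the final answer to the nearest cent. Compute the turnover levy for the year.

$2217.75

January 1 – October 20, 2033: 293 days, exemption $12000 → ($200000 − $12000) × 1.4% × 293/365 = $2112.8110
October 21 – December 31, 2033: 72 days, exemption $162000 → ($200000 − $162000) × 1.4% × 72/365 = $104.9425
Total = $2217.7534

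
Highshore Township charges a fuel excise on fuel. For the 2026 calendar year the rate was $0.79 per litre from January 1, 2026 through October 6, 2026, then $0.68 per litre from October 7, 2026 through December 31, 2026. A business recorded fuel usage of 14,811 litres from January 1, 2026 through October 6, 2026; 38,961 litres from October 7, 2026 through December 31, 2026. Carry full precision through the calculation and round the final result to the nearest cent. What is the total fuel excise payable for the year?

January 1 – October 6, 2026: 14,811 litres at $0.79/litre → $11700.69
October 7 – December 31, 2026: 38,961 litres at $0.68/litre → $26493.48

$38194.17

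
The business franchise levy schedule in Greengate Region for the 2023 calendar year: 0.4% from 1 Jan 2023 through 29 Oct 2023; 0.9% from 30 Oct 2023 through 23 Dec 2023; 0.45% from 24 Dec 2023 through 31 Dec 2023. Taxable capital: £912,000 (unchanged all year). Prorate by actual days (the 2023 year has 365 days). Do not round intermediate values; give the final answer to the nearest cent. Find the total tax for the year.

1 Jan – 29 Oct 2023: 302 days at 0.4% → £912,000 × 0.4% × 302/365 = £3,018.3452
30 Oct – 23 Dec 2023: 55 days at 0.9% → £912,000 × 0.9% × 55/365 = £1,236.8219
24 Dec – 31 Dec 2023: 8 days at 0.45% → £912,000 × 0.45% × 8/365 = £89.9507
Total = £4,345.1178

£4,345.12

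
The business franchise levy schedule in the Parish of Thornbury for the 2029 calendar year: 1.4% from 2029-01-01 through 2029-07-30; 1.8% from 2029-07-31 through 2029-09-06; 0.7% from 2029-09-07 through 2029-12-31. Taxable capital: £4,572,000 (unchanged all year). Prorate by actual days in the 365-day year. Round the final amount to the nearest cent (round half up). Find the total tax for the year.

£55,740.82

2029-01-01 to 2029-07-30: 211 days at 1.4% → £4,572,000 × 1.4% × 211/365 = £37,001.8849
2029-07-31 to 2029-09-06: 38 days at 1.8% → £4,572,000 × 1.8% × 38/365 = £8,567.8027
2029-09-07 to 2029-12-31: 116 days at 0.7% → £4,572,000 × 0.7% × 116/365 = £10,171.1342
Total = £55,740.8219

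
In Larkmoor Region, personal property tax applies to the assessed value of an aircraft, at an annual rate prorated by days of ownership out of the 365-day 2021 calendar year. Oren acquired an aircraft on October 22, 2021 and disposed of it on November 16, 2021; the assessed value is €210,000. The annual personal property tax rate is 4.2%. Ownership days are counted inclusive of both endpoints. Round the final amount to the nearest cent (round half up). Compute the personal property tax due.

€628.27

Days held (October 22 – November 16, 2021): 26 out of 365
Tax = €210,000 × 4.2% × 26/365 = €628.2740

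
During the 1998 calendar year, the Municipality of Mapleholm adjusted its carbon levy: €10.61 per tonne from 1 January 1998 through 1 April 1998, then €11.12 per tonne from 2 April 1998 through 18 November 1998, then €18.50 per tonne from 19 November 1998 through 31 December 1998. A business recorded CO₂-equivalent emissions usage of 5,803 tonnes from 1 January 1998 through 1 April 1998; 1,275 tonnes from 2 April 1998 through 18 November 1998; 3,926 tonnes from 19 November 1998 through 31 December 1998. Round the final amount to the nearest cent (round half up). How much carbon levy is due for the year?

1 January – 1 April 1998: 5,803 tonnes at €10.61/tonne → €61,569.83
2 April – 18 November 1998: 1,275 tonnes at €11.12/tonne → €14,178.00
19 November – 31 December 1998: 3,926 tonnes at €18.50/tonne → €72,631.00

€148,378.83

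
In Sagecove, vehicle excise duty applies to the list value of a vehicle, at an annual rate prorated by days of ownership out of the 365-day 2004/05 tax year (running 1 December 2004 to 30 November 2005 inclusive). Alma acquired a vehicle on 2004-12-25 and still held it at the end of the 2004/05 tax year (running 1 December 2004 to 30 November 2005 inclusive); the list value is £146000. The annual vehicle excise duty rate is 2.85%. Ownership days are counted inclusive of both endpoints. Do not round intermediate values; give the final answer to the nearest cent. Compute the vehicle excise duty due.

£3887.40

Days held (2004-12-25 to 2005-11-30): 341 out of 365
Tax = £146000 × 2.85% × 341/365 = £3887.4000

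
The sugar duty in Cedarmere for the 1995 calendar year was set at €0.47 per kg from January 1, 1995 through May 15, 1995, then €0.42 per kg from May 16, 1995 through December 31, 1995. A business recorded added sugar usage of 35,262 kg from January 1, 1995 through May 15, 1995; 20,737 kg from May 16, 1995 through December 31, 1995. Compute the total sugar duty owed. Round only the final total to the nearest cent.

€25,282.68

January 1 – May 15, 1995: 35,262 kg at €0.47/kg → €16,573.14
May 16 – December 31, 1995: 20,737 kg at €0.42/kg → €8,709.54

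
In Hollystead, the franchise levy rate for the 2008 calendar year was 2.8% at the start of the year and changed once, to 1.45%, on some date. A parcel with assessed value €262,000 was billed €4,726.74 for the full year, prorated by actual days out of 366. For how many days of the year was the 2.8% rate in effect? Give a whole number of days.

Let d = days at the first rate; then 366 − d days at the second rate.
€262,000 × [2.8%·d + 1.45%·(366−d)] / 366 = €4,726.74
Solving gives d = 96, so the new rate took effect on 6 Apr 2008.

96 days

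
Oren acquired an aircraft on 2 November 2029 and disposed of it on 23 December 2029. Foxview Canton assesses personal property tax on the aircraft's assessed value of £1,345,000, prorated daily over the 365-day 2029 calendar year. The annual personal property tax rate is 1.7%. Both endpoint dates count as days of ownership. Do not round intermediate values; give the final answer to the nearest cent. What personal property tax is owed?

Days held (2 November – 23 December 2029): 52 out of 365
Tax = £1,345,000 × 1.7% × 52/365 = £3,257.4795

£3,257.48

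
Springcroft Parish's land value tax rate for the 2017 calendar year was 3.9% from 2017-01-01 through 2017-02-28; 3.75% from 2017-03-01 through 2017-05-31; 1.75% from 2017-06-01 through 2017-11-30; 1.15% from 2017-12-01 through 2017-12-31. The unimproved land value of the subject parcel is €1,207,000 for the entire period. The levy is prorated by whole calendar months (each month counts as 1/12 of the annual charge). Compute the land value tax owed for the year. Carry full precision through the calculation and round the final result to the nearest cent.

€30,879.08

2017-01-01 to 2017-02-28: 2 months at 3.9% → €1,207,000 × 3.9% × 2/12 = €7,845.5000
2017-03-01 to 2017-05-31: 3 months at 3.75% → €1,207,000 × 3.75% × 3/12 = €11,315.6250
2017-06-01 to 2017-11-30: 6 months at 1.75% → €1,207,000 × 1.75% × 6/12 = €10,561.2500
2017-12-01 to 2017-12-31: 1 month at 1.15% → €1,207,000 × 1.15% × 1/12 = €1,156.7083
Total = €30,879.0833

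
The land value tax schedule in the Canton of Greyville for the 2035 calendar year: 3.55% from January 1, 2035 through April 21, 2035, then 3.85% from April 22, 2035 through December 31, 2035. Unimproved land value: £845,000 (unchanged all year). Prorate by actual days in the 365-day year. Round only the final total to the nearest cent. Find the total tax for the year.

January 1 – April 21, 2035: 111 days at 3.55% → £845,000 × 3.55% × 111/365 = £9,122.5274
April 22 – December 31, 2035: 254 days at 3.85% → £845,000 × 3.85% × 254/365 = £22,639.0548
Total = £31,761.5822

£31,761.58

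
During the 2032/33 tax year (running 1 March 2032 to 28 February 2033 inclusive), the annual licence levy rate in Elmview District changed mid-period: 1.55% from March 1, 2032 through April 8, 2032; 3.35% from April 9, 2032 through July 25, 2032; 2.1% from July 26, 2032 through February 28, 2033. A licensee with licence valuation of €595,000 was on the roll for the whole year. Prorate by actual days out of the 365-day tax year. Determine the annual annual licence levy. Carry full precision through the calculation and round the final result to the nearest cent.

€14,346.02

March 1 – April 8, 2032: 39 days at 1.55% → €595,000 × 1.55% × 39/365 = €985.4178
April 9 – July 25, 2032: 108 days at 3.35% → €595,000 × 3.35% × 108/365 = €5,897.8356
July 26, 2032 – February 28, 2033: 218 days at 2.1% → €595,000 × 2.1% × 218/365 = €7,462.7671
Total = €14,346.0205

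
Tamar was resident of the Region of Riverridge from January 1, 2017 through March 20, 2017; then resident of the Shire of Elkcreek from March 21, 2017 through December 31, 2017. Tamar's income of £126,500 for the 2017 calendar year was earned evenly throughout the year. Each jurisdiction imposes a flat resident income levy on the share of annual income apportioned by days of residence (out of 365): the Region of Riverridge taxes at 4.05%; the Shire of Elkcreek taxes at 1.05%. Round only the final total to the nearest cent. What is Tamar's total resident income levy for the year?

£2,149.63

The Region of Riverridge, January 1 – March 20, 2017: 79 days → £126,500 × 4.05% × 79/365 = £1,108.8678
The Shire of Elkcreek, March 21 – December 31, 2017: 286 days → £126,500 × 1.05% × 286/365 = £1,040.7658
Total = £2,149.6336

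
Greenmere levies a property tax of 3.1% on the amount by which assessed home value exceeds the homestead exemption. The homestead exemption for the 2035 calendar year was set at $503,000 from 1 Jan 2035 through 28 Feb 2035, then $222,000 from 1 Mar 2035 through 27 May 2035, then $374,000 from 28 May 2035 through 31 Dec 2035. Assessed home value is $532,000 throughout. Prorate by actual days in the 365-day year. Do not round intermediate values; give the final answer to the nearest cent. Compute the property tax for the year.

1 Jan – 28 Feb 2035: 59 days, exemption $503,000 → ($532,000 − $503,000) × 3.1% × 59/365 = $145.3178
1 Mar – 27 May 2035: 88 days, exemption $222,000 → ($532,000 − $222,000) × 3.1% × 88/365 = $2,316.9315
28 May – 31 Dec 2035: 218 days, exemption $374,000 → ($532,000 − $374,000) × 3.1% × 218/365 = $2,925.3808
Total = $5,387.6301

$5,387.63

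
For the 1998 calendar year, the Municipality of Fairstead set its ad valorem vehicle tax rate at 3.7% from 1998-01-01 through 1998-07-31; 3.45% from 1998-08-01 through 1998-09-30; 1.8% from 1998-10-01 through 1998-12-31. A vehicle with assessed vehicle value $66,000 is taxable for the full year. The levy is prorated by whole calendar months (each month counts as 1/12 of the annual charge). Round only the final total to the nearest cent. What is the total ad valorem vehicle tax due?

1998-01-01 to 1998-07-31: 7 months at 3.7% → $66,000 × 3.7% × 7/12 = $1,424.5000
1998-08-01 to 1998-09-30: 2 months at 3.45% → $66,000 × 3.45% × 2/12 = $379.5000
1998-10-01 to 1998-12-31: 3 months at 1.8% → $66,000 × 1.8% × 3/12 = $297.0000
Total = $2,101.0000

$2,101.00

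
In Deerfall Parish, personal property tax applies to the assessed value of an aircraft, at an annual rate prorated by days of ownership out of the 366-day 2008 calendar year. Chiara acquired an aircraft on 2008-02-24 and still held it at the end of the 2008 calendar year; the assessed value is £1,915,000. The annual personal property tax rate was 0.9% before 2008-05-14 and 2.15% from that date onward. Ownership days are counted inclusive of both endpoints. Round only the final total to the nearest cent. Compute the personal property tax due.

2008-02-24 to 2008-05-13: 80 days at 0.9% → £1,915,000 × 0.9% × 80/366 = £3,767.2131
2008-05-14 to 2008-12-31: 232 days at 2.15% → £1,915,000 × 2.15% × 232/366 = £26,098.4153
Total = £29,865.6284

£29,865.63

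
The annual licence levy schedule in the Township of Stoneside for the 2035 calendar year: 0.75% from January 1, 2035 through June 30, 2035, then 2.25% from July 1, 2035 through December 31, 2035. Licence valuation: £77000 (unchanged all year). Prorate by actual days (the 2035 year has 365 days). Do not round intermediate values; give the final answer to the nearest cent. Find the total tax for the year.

January 1 – June 30, 2035: 181 days at 0.75% → £77000 × 0.75% × 181/365 = £286.3767
July 1 – December 31, 2035: 184 days at 2.25% → £77000 × 2.25% × 184/365 = £873.3699
Total = £1159.7466

£1159.75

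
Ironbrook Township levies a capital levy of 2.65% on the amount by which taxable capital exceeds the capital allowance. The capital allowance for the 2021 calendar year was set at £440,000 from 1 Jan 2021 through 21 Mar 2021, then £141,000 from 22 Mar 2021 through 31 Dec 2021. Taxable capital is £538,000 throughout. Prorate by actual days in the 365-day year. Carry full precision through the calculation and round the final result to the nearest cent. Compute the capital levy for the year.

1 Jan – 21 Mar 2021: 80 days, exemption £440,000 → (£538,000 − £440,000) × 2.65% × 80/365 = £569.2055
22 Mar – 31 Dec 2021: 285 days, exemption £141,000 → (£538,000 − £141,000) × 2.65% × 285/365 = £8,214.6370
Total = £8,783.8425

£8,783.84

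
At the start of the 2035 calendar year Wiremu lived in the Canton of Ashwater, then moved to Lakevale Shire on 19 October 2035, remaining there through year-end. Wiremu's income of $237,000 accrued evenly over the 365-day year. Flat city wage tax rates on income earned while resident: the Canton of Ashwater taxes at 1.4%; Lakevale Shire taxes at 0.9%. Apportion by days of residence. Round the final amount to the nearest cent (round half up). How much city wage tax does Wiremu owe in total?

The Canton of Ashwater, 1 January – 18 October 2035: 291 days → $237,000 × 1.4% × 291/365 = $2,645.3096
Lakevale Shire, 19 October – 31 December 2035: 74 days → $237,000 × 0.9% × 74/365 = $432.4438
Total = $3,077.7534

$3,077.75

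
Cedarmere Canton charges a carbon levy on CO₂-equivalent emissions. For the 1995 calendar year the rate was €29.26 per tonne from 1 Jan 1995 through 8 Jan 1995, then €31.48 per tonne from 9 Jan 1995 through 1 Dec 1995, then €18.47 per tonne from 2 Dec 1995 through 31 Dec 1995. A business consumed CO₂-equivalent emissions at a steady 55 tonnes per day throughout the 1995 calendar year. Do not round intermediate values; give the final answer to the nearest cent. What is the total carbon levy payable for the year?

€609,517.70

1 Jan – 8 Jan 1995: 8 days × 55 tonnes/day = 440 tonnes at €29.26/tonne → €12,874.40
9 Jan – 1 Dec 1995: 327 days × 55 tonnes/day = 17,985 tonnes at €31.48/tonne → €566,167.80
2 Dec – 31 Dec 1995: 30 days × 55 tonnes/day = 1,650 tonnes at €18.47/tonne → €30,475.50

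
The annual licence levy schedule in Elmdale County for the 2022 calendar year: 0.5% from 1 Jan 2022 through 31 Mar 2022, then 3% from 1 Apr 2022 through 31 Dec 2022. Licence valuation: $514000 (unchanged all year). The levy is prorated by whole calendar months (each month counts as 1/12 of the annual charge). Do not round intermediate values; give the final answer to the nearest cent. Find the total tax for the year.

$12207.50

1 Jan – 31 Mar 2022: 3 months at 0.5% → $514000 × 0.5% × 3/12 = $642.5000
1 Apr – 31 Dec 2022: 9 months at 3% → $514000 × 3% × 9/12 = $11565.0000
Total = $12207.5000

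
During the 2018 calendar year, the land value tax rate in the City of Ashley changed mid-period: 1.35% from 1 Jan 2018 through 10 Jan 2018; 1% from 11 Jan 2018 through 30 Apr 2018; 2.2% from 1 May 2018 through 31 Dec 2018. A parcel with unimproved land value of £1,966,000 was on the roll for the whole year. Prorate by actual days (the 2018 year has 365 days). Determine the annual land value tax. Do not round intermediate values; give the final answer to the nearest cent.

1 Jan – 10 Jan 2018: 10 days at 1.35% → £1,966,000 × 1.35% × 10/365 = £727.1507
11 Jan – 30 Apr 2018: 110 days at 1% → £1,966,000 × 1% × 110/365 = £5,924.9315
1 May – 31 Dec 2018: 245 days at 2.2% → £1,966,000 × 2.2% × 245/365 = £29,032.1644
Total = £35,684.2466

£35,684.25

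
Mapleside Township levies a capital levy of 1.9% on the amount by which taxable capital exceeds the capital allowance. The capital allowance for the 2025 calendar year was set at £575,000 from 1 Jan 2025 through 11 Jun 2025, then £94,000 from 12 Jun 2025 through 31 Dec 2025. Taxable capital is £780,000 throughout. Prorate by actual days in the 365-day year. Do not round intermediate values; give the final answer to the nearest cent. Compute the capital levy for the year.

1 Jan – 11 Jun 2025: 162 days, exemption £575,000 → (£780,000 − £575,000) × 1.9% × 162/365 = £1,728.7397
12 Jun – 31 Dec 2025: 203 days, exemption £94,000 → (£780,000 − £94,000) × 1.9% × 203/365 = £7,249.0466
Total = £8,977.7863

£8,977.79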